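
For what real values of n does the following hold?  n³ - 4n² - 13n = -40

Rearrange: n³ - 4n² - 13n + 40 = 0.
Possible rational roots are divisors of 40. Testing n = 5 gives 0, so (n - 5) is a factor.
Divide: n³ - 4n² - 13n + 40 = (n - 5)(n² + n - 8).
Apply the quadratic formula to n² + n - 8 = 0: n = (-1 ± √33)/2, i.e. n ≈ 2.3723 or n ≈ -3.3723.

n = -3.3723 or n = 2.3723 or n = 5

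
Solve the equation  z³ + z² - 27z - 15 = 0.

z = -5.4495 or z = -0.5505 or z = 5

Possible rational roots are divisors of -15. Testing z = 5 gives 0, so (z - 5) is a factor.
Divide: z³ + z² - 27z - 15 = (z - 5)(z² + 6z + 3).
Apply the quadratic formula to z² + 6z + 3 = 0: z = (-6 ± √24)/2, i.e. z ≈ -0.5505 or z ≈ -5.4495.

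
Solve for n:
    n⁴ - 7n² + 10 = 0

n = -2.2361 or n = -1.4142 or n = 1.4142 or n = 2.2361

Let u = n². The equation becomes u² - 7u + 10 = 0.
Factor: (u - 2)(u - 5) = 0, so u = 2 or u = 5.
n² = 2 gives n = ±√(2) ≈ ±1.4142.
n² = 5 gives n = ±√(5) ≈ ±2.2361.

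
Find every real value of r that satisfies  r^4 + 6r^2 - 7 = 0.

r = -1 or r = 1

Let u = r^2. The equation becomes u^2 + 6u - 7 = 0.
Factor: (u - 1)(u + 7) = 0, so u = 1 or u = -7.
r^2 = 1 gives r = +/-1.
r^2 = -7 < 0 has no real solution.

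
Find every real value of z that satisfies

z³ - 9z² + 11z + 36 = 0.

Possible rational roots are divisors of 36. Testing z = 4 gives 0, so (z - 4) is a factor.
Divide: z³ - 9z² + 11z + 36 = (z - 4)(z² - 5z - 9).
Apply the quadratic formula to z² - 5z - 9 = 0: z = (5 ± √61)/2, i.e. z ≈ 6.4051 or z ≈ -1.4051.

z = -1.4051 or z = 4 or z = 6.4051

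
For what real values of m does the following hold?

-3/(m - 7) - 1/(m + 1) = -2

Multiply both sides by (m - 7)(m + 1):
-3(m + 1) - (m - 7) = -2(m - 7)(m + 1).
Expand and collect terms: -2m^2 + 16m + 10 = 0.
By the quadratic formula, m = (-16 +/- sqrt(336)) / -4, so m ~= -0.5826 or m ~= 8.5826.
Neither value makes a denominator zero (m != 7, m != -1), so both are valid.

m = -0.5826 or m = 8.5826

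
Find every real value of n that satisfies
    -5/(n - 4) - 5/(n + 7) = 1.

Multiply both sides by (n - 4)(n + 7):
-5(n + 7) - 5(n - 4) = (n - 4)(n + 7).
Expand and collect terms: n² + 13n - 13 = 0.
By the quadratic formula, n = (-13 ± √221) / 2, so n ≈ 0.933 or n ≈ -13.933.
Neither value makes a denominator zero (n ≠ 4, n ≠ -7), so both are valid.

n = -13.933 or n = 0.933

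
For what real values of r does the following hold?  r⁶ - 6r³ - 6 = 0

r = -0.9557 or r = 1.9013

Let u = r³. The equation becomes u² - 6u - 6 = 0.
By the quadratic formula, u = 3 + √(15) or u = 3 - √(15).
r³ = 3 + √(15) gives r = ∛(3 + √(15)) ≈ 1.9013.
r³ = 3 - √(15) gives r = -∛(-3 + √(15)) ≈ -0.9557.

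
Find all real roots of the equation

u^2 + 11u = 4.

u = -11.3523 or u = 0.3523

Rearrange to standard form: u^2 + 11u - 4 = 0.
Discriminant: (11)^2 - 4*1*(-4) = 137.
Quadratic formula: u = (-11 +/- sqrt(137)) / 2.
So u = -11/2 + sqrt(137)/2 ~= 0.3523 or u = -sqrt(137)/2 - 11/2 ~= -11.3523.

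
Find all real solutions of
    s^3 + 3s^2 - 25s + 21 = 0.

Possible rational roots are divisors of 21. Testing s = 3 gives 0, so (s - 3) is a factor.
Divide: s^3 + 3s^2 - 25s + 21 = (s - 3)(s^2 + 6s - 7).
Factor the quadratic: s = 1 or s = -7.

s = -7 or s = 1 or s = 3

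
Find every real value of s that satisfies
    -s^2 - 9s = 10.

s = -7.7016 or s = -1.2984

Rearrange to standard form: -s^2 - 9s - 10 = 0.
Discriminant: (-9)^2 - 4*(-1)*(-10) = 41.
Quadratic formula: s = (9 +/- sqrt(41)) / (-2).
So s = -9/2 - sqrt(41)/2 ~= -7.7016 or s = -9/2 + sqrt(41)/2 ~= -1.2984.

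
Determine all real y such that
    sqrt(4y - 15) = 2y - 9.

Square both sides: 4y - 15 = (2y - 9)^2.
Expand and rearrange: 4y^2 - 40y + 96 = 0.
Solving gives y = 6 or y = 4.
Check each candidate in the original equation:
  y = 6: sqrt(9) = 3, while 2y - 9 = 3 — valid.
  y = 4: sqrt(1) = 1, while 2y - 9 = -1 — extraneous.

y = 6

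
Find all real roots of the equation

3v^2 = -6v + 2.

v = -2.291 or v = 0.291

Rearrange to standard form: 3v^2 + 6v - 2 = 0.
Discriminant: (6)^2 - 4*3*(-2) = 60.
Quadratic formula: v = (-6 +/- sqrt(60)) / 6.
So v = -1 + sqrt(15)/3 ~= 0.291 or v = -sqrt(15)/3 - 1 ~= -2.291.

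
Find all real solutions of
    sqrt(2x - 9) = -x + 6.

Square both sides: 2x - 9 = (-x + 6)^2.
Expand and rearrange: x^2 - 14x + 45 = 0.
Solving gives x = 9 or x = 5.
Check each candidate in the original equation:
  x = 9: sqrt(9) = 3, while -x + 6 = -3 — extraneous.
  x = 5: sqrt(1) = 1, while -x + 6 = 1 — valid.

x = 5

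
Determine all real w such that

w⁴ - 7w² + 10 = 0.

Let u = w². The equation becomes u² - 7u + 10 = 0.
Factor: (u - 2)(u - 5) = 0, so u = 2 or u = 5.
w² = 2 gives w = ±√(2) ≈ ±1.4142.
w² = 5 gives w = ±√(5) ≈ ±2.2361.

w = -2.2361 or w = -1.4142 or w = 1.4142 or w = 2.2361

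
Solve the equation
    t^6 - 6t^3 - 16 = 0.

Let u = t^3. The equation becomes u^2 - 6u - 16 = 0.
Factor: (u + 2)(u - 8) = 0, so u = -2 or u = 8.
t^3 = -2 gives t = -(2)^(1/3) ~= -1.2599.
t^3 = 8 gives t = 2.

t = -1.2599 or t = 2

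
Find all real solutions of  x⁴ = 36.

x = -2.4495 or x = 2.4495

Let u = x². The equation becomes u² - 36 = 0.
Factor: (u - 6)(u + 6) = 0, so u = 6 or u = -6.
x² = 6 gives x = ±√(6) ≈ ±2.4495.
x² = -6 < 0 has no real solution.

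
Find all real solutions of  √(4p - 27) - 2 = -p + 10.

p = 9

Isolate the radical: √(4p - 27) = -p + 12.
Square both sides: 4p - 27 = (-p + 12)².
Expand and rearrange: p² - 28p + 171 = 0.
Solving gives p = 19 or p = 9.
Check each candidate in the original equation:
  p = 19: √(49) = 7, while -p + 12 = -7 — extraneous.
  p = 9: √(9) = 3, while -p + 12 = 3 — valid.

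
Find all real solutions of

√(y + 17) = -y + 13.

Square both sides: y + 17 = (-y + 13)².
Expand and rearrange: y² - 27y + 152 = 0.
Solving gives y = 19 or y = 8.
Check each candidate in the original equation:
  y = 19: √(36) = 6, while -y + 13 = -6 — extraneous.
  y = 8: √(25) = 5, while -y + 13 = 5 — valid.

y = 8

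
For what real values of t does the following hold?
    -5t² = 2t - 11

Rearrange to standard form: -5t² - 2t + 11 = 0.
Discriminant: (-2)² − 4·(-5)·11 = 224.
Quadratic formula: t = (2 ± √224) / (-10).
So t = -2·√(14)/5 - 1/5 ≈ -1.6967 or t = -1/5 + 2·√(14)/5 ≈ 1.2967.

t = -1.6967 or t = 1.2967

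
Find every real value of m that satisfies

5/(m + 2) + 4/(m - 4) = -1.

m = -9.1789 or m = 2.1789

Multiply both sides by (m + 2)(m - 4):
5(m - 4) + 4(m + 2) = -(m + 2)(m - 4).
Expand and collect terms: -m² - 7m + 20 = 0.
By the quadratic formula, m = (7 ± √129) / -2, so m ≈ -9.1789 or m ≈ 2.1789.
Neither value makes a denominator zero (m ≠ -2, m ≠ 4), so both are valid.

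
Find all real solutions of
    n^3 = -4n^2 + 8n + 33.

Rearrange: n^3 + 4n^2 - 8n - 33 = 0.
Possible rational roots are divisors of -33. Testing n = -3 gives 0, so (n + 3) is a factor.
Divide: n^3 + 4n^2 - 8n - 33 = (n + 3)(n^2 + n - 11).
Apply the quadratic formula to n^2 + n - 11 = 0: n = (-1 +/- sqrt(45))/2, i.e. n ~= 2.8541 or n ~= -3.8541.

n = -3.8541 or n = -3 or n = 2.8541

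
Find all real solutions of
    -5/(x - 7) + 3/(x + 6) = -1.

Multiply both sides by (x - 7)(x + 6):
-5(x + 6) + 3(x - 7) = -(x - 7)(x + 6).
Expand and collect terms: -x^2 + 3x + 93 = 0.
By the quadratic formula, x = (-3 +/- sqrt(381)) / -2, so x ~= -8.2596 or x ~= 11.2596.
Neither value makes a denominator zero (x != 7, x != -6), so both are valid.

x = -8.2596 or x = 11.2596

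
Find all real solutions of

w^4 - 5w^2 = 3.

w = -2.354 or w = 2.354

Let u = w^2. The equation becomes u^2 - 5u - 3 = 0.
By the quadratic formula, u = 5/2 + sqrt(37)/2 or u = 5/2 - sqrt(37)/2.
w^2 = 5/2 + sqrt(37)/2 gives w = +/-sqrt(5/2 + sqrt(37)/2) ~= +/-2.354.
w^2 = 5/2 - sqrt(37)/2 < 0 has no real solution.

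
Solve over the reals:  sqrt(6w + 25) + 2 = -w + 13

w = 4

Isolate the radical: sqrt(6w + 25) = -w + 11.
Square both sides: 6w + 25 = (-w + 11)^2.
Expand and rearrange: w^2 - 28w + 96 = 0.
Solving gives w = 24 or w = 4.
Check each candidate in the original equation:
  w = 24: sqrt(169) = 13, while -w + 11 = -13 — extraneous.
  w = 4: sqrt(49) = 7, while -w + 11 = 7 — valid.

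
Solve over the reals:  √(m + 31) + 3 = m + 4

Isolate the radical: √(m + 31) = m + 1.
Square both sides: m + 31 = (m + 1)².
Expand and rearrange: m² + m - 30 = 0.
Solving gives m = 5 or m = -6.
Check each candidate in the original equation:
  m = 5: √(36) = 6, while m + 1 = 6 — valid.
  m = -6: √(25) = 5, while m + 1 = -5 — extraneous.

m = 5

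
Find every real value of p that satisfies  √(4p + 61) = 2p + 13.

p = -3

Square both sides: 4p + 61 = (2p + 13)².
Expand and rearrange: 4p² + 48p + 108 = 0.
Solving gives p = -3 or p = -9.
Check each candidate in the original equation:
  p = -3: √(49) = 7, while 2p + 13 = 7 — valid.
  p = -9: √(25) = 5, while 2p + 13 = -5 — extraneous.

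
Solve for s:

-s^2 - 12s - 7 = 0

Discriminant: (-12)^2 - 4*(-1)*(-7) = 116.
Quadratic formula: s = (12 +/- sqrt(116)) / (-2).
So s = -6 - sqrt(29) ~= -11.3852 or s = -6 + sqrt(29) ~= -0.6148.

s = -11.3852 or s = -0.6148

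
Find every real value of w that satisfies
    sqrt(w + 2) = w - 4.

w = 7

Square both sides: w + 2 = (w - 4)^2.
Expand and rearrange: w^2 - 9w + 14 = 0.
Solving gives w = 7 or w = 2.
Check each candidate in the original equation:
  w = 7: sqrt(9) = 3, while w - 4 = 3 — valid.
  w = 2: sqrt(4) = 2, while w - 4 = -2 — extraneous.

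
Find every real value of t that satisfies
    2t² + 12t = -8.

t = -5.2361 or t = -0.7639

Rearrange to standard form: 2t² + 12t + 8 = 0.
Discriminant: (12)² − 4·2·8 = 80.
Quadratic formula: t = (-12 ± √80) / 4.
So t = -3 + √(5) ≈ -0.7639 or t = -3 - √(5) ≈ -5.2361.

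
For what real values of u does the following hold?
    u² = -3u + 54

u = -9 or u = 6

Bring every term to one side: u² + 3u - 54 = 0.
Factor: (u + 9)(u - 6) = 0.
So u = -9 or u = 6.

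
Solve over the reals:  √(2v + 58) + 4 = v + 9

v = 3

Isolate the radical: √(2v + 58) = v + 5.
Square both sides: 2v + 58 = (v + 5)².
Expand and rearrange: v² + 8v - 33 = 0.
Solving gives v = 3 or v = -11.
Check each candidate in the original equation:
  v = 3: √(64) = 8, while v + 5 = 8 — valid.
  v = -11: √(36) = 6, while v + 5 = -6 — extraneous.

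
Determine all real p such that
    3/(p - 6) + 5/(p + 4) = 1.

p = -0.5678 or p = 10.5678

Multiply both sides by (p - 6)(p + 4):
3(p + 4) + 5(p - 6) = (p - 6)(p + 4).
Expand and collect terms: p^2 - 10p - 6 = 0.
By the quadratic formula, p = (10 +/- sqrt(124)) / 2, so p ~= 10.5678 or p ~= -0.5678.
Neither value makes a denominator zero (p != 6, p != -4), so both are valid.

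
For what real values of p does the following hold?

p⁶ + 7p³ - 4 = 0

p = -1.9601 or p = 0.8098

Let u = p³. The equation becomes u² + 7u - 4 = 0.
By the quadratic formula, u = -7/2 + √(65)/2 or u = -√(65)/2 - 7/2.
p³ = -7/2 + √(65)/2 gives p = ∛(-7/2 + √(65)/2) ≈ 0.8098.
p³ = -√(65)/2 - 7/2 gives p = -∛(7/2 + √(65)/2) ≈ -1.9601.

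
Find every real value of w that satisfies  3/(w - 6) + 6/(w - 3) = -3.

w = 0.5505 or w = 5.4495

Multiply both sides by (w - 6)(w - 3):
3(w - 3) + 6(w - 6) = -3(w - 6)(w - 3).
Expand and collect terms: -3w² + 18w - 9 = 0.
By the quadratic formula, w = (-18 ± √216) / -6, so w ≈ 0.5505 or w ≈ 5.4495.
Neither value makes a denominator zero (w ≠ 6, w ≠ 3), so both are valid.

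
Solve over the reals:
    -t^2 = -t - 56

t = -7 or t = 8

Bring every term to one side: -t^2 + t + 56 = 0.
Factor: -1(t - 8)(t + 7) = 0.
So t = 8 or t = -7.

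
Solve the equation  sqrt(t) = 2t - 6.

Square both sides: t = (2t - 6)^2.
Expand and rearrange: 4t^2 - 25t + 36 = 0.
Solving gives t = 4 or t = 2.25.
Check each candidate in the original equation:
  t = 4: sqrt(4) = 2, while 2t - 6 = 2 — valid.
  t = 2.25: sqrt(2.25) = 1.5, while 2t - 6 = -1.5 — extraneous.

t = 4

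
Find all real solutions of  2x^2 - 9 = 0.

x = -2.1213 or x = 2.1213

Discriminant: (0)^2 - 4*2*(-9) = 72.
Quadratic formula: x = (0 +/- sqrt(72)) / 4.
So x = 3*sqrt(2)/2 ~= 2.1213 or x = -3*sqrt(2)/2 ~= -2.1213.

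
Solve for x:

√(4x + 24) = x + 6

x = -6 or x = -2

Square both sides: 4x + 24 = (x + 6)².
Expand and rearrange: x² + 8x + 12 = 0.
Solving gives x = -2 or x = -6.
Check each candidate in the original equation:
  x = -2: √(16) = 4, while x + 6 = 4 — valid.
  x = -6: √(0) = 0, while x + 6 = 0 — valid.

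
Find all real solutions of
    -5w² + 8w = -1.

w = -0.1165 or w = 1.7165

Rearrange to standard form: -5w² + 8w + 1 = 0.
Discriminant: (8)² − 4·(-5)·1 = 84.
Quadratic formula: w = (-8 ± √84) / (-10).
So w = 4/5 - √(21)/5 ≈ -0.1165 or w = 4/5 + √(21)/5 ≈ 1.7165.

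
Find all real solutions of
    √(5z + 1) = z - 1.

z = 7

Square both sides: 5z + 1 = (z - 1)².
Expand and rearrange: z² - 7z = 0.
Solving gives z = 7 or z = 0.
Check each candidate in the original equation:
  z = 7: √(36) = 6, while z - 1 = 6 — valid.
  z = 0: √(1) = 1, while z - 1 = -1 — extraneous.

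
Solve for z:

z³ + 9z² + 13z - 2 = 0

z = -7.1401 or z = -2 or z = 0.1401

Possible rational roots are divisors of -2. Testing z = -2 gives 0, so (z + 2) is a factor.
Divide: z³ + 9z² + 13z - 2 = (z + 2)(z² + 7z - 1).
Apply the quadratic formula to z² + 7z - 1 = 0: z = (-7 ± √53)/2, i.e. z ≈ 0.1401 or z ≈ -7.1401.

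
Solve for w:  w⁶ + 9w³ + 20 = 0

w = -1.71 or w = -1.5874

Let u = w³. The equation becomes u² + 9u + 20 = 0.
Factor: (u + 5)(u + 4) = 0, so u = -5 or u = -4.
w³ = -5 gives w = -∛(5) ≈ -1.71.
w³ = -4 gives w = -∛(4) ≈ -1.5874.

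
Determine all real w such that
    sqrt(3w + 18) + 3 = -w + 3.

w = -3

Isolate the radical: sqrt(3w + 18) = -w.
Square both sides: 3w + 18 = (-w)^2.
Expand and rearrange: w^2 - 3w - 18 = 0.
Solving gives w = 6 or w = -3.
Check each candidate in the original equation:
  w = 6: sqrt(36) = 6, while -w = -6 — extraneous.
  w = -3: sqrt(9) = 3, while -w = 3 — valid.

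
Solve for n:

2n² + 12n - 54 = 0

n = -9 or n = 3

Factor: 2(n - 3)(n + 9) = 0.
So n = 3 or n = -9.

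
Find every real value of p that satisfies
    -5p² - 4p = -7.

p = -1.649 or p = 0.849

Rearrange to standard form: -5p² - 4p + 7 = 0.
Discriminant: (-4)² − 4·(-5)·7 = 156.
Quadratic formula: p = (4 ± √156) / (-10).
So p = -√(39)/5 - 2/5 ≈ -1.649 or p = -2/5 + √(39)/5 ≈ 0.849.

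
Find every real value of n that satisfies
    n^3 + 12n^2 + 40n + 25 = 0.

n = -6.1926 or n = -5 or n = -0.8074

Possible rational roots are divisors of 25. Testing n = -5 gives 0, so (n + 5) is a factor.
Divide: n^3 + 12n^2 + 40n + 25 = (n + 5)(n^2 + 7n + 5).
Apply the quadratic formula to n^2 + 7n + 5 = 0: n = (-7 +/- sqrt(29))/2, i.e. n ~= -0.8074 or n ~= -6.1926.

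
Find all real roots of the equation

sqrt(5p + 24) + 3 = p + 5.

p = 5

Isolate the radical: sqrt(5p + 24) = p + 2.
Square both sides: 5p + 24 = (p + 2)^2.
Expand and rearrange: p^2 - p - 20 = 0.
Solving gives p = 5 or p = -4.
Check each candidate in the original equation:
  p = 5: sqrt(49) = 7, while p + 2 = 7 — valid.
  p = -4: sqrt(4) = 2, while p + 2 = -2 — extraneous.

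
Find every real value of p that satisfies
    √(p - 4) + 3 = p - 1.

p = 4 or p = 5

Isolate the radical: √(p - 4) = p - 4.
Square both sides: p - 4 = (p - 4)².
Expand and rearrange: p² - 9p + 20 = 0.
Solving gives p = 5 or p = 4.
Check each candidate in the original equation:
  p = 5: √(1) = 1, while p - 4 = 1 — valid.
  p = 4: √(0) = 0, while p - 4 = 0 — valid.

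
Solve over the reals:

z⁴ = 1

Let u = z². The equation becomes u² - 1 = 0.
Factor: (u - 1)(u + 1) = 0, so u = 1 or u = -1.
z² = 1 gives z = ±1.
z² = -1 < 0 has no real solution.

z = -1 or z = 1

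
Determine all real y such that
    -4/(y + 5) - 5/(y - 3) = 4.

y = -6.1581 or y = 1.9081

Multiply both sides by (y + 5)(y - 3):
-4(y - 3) - 5(y + 5) = 4(y + 5)(y - 3).
Expand and collect terms: 4y^2 + 17y - 47 = 0.
By the quadratic formula, y = (-17 +/- sqrt(1041)) / 8, so y ~= 1.9081 or y ~= -6.1581.
Neither value makes a denominator zero (y != -5, y != 3), so both are valid.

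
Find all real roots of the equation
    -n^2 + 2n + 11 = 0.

Discriminant: (2)^2 - 4*(-1)*11 = 48.
Quadratic formula: n = (-2 +/- sqrt(48)) / (-2).
So n = 1 - 2*sqrt(3) ~= -2.4641 or n = 1 + 2*sqrt(3) ~= 4.4641.

n = -2.4641 or n = 4.4641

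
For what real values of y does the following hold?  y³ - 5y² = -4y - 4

Rearrange: y³ - 5y² + 4y + 4 = 0.
Possible rational roots are divisors of 4. Testing y = 2 gives 0, so (y - 2) is a factor.
Divide: y³ - 5y² + 4y + 4 = (y - 2)(y² - 3y - 2).
Apply the quadratic formula to y² - 3y - 2 = 0: y = (3 ± √17)/2, i.e. y ≈ 3.5616 or y ≈ -0.5616.

y = -0.5616 or y = 2 or y = 3.5616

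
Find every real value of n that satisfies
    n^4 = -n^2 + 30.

n = -2.2361 or n = 2.2361

Let u = n^2. The equation becomes u^2 + u - 30 = 0.
Factor: (u + 6)(u - 5) = 0, so u = -6 or u = 5.
n^2 = -6 < 0 has no real solution.
n^2 = 5 gives n = +/-sqrt(5) ~= +/-2.2361.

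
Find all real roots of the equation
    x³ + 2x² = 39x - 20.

Rearrange: x³ + 2x² - 39x + 20 = 0.
Possible rational roots are divisors of 20. Testing x = 5 gives 0, so (x - 5) is a factor.
Divide: x³ + 2x² - 39x + 20 = (x - 5)(x² + 7x - 4).
Apply the quadratic formula to x² + 7x - 4 = 0: x = (-7 ± √65)/2, i.e. x ≈ 0.5311 or x ≈ -7.5311.

x = -7.5311 or x = 0.5311 or x = 5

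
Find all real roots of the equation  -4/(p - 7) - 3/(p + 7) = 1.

p = -10.8655 or p = 3.8655

Multiply both sides by (p - 7)(p + 7):
-4(p + 7) - 3(p - 7) = (p - 7)(p + 7).
Expand and collect terms: p^2 + 7p - 42 = 0.
By the quadratic formula, p = (-7 +/- sqrt(217)) / 2, so p ~= 3.8655 or p ~= -10.8655.
Neither value makes a denominator zero (p != 7, p != -7), so both are valid.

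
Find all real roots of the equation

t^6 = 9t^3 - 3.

t = 0.7025 or t = 2.053

Let u = t^3. The equation becomes u^2 - 9u + 3 = 0.
By the quadratic formula, u = sqrt(69)/2 + 9/2 or u = 9/2 - sqrt(69)/2.
t^3 = sqrt(69)/2 + 9/2 gives t = (sqrt(69)/2 + 9/2)^(1/3) ~= 2.053.
t^3 = 9/2 - sqrt(69)/2 gives t = (9/2 - sqrt(69)/2)^(1/3) ~= 0.7025.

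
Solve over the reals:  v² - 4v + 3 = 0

v = 1 or v = 3

Factor: (v - 3)(v - 1) = 0.
So v = 3 or v = 1.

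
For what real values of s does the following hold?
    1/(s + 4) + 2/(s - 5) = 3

Multiply both sides by (s + 4)(s - 5):
(s - 5) + 2(s + 4) = 3(s + 4)(s - 5).
Expand and collect terms: 3s² - 6s - 63 = 0.
By the quadratic formula, s = (6 ± √792) / 6, so s ≈ 5.6904 or s ≈ -3.6904.
Neither value makes a denominator zero (s ≠ -4, s ≠ 5), so both are valid.

s = -3.6904 or s = 5.6904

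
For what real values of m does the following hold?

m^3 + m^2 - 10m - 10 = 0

Possible rational roots are divisors of -10. Testing m = -1 gives 0, so (m + 1) is a factor.
Divide: m^3 + m^2 - 10m - 10 = (m + 1)(m^2 - 10).
Apply the quadratic formula to m^2 - 10 = 0: m = (0 +/- sqrt(40))/2, i.e. m ~= 3.1623 or m ~= -3.1623.

m = -3.1623 or m = -1 or m = 3.1623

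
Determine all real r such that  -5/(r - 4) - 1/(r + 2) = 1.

Multiply both sides by (r - 4)(r + 2):
-5(r + 2) - (r - 4) = (r - 4)(r + 2).
Expand and collect terms: r² + 4r - 2 = 0.
By the quadratic formula, r = (-4 ± √24) / 2, so r ≈ 0.4495 or r ≈ -4.4495.
Neither value makes a denominator zero (r ≠ 4, r ≠ -2), so both are valid.

r = -4.4495 or r = 0.4495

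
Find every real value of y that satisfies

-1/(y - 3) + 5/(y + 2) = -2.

y = -4.3406 or y = 3.3406

Multiply both sides by (y - 3)(y + 2):
-(y + 2) + 5(y - 3) = -2(y - 3)(y + 2).
Expand and collect terms: -2y^2 - 2y + 29 = 0.
By the quadratic formula, y = (2 +/- sqrt(236)) / -4, so y ~= -4.3406 or y ~= 3.3406.
Neither value makes a denominator zero (y != 3, y != -2), so both are valid.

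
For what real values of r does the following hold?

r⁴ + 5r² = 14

r = -1.4142 or r = 1.4142

Let u = r². The equation becomes u² + 5u - 14 = 0.
Factor: (u - 2)(u + 7) = 0, so u = 2 or u = -7.
r² = 2 gives r = ±√(2) ≈ ±1.4142.
r² = -7 < 0 has no real solution.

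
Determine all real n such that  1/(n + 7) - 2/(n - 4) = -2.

n = -7.4599 or n = 4.9599

Multiply both sides by (n + 7)(n - 4):
(n - 4) - 2(n + 7) = -2(n + 7)(n - 4).
Expand and collect terms: -2n^2 - 5n + 74 = 0.
By the quadratic formula, n = (5 +/- sqrt(617)) / -4, so n ~= -7.4599 or n ~= 4.9599.
Neither value makes a denominator zero (n != -7, n != 4), so both are valid.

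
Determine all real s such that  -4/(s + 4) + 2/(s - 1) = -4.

Multiply both sides by (s + 4)(s - 1):
-4(s - 1) + 2(s + 4) = -4(s + 4)(s - 1).
Expand and collect terms: -4s^2 - 10s + 4 = 0.
By the quadratic formula, s = (10 +/- sqrt(164)) / -8, so s ~= -2.8508 or s ~= 0.3508.
Neither value makes a denominator zero (s != -4, s != 1), so both are valid.

s = -2.8508 or s = 0.3508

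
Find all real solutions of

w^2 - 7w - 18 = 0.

Factor: (w + 2)(w - 9) = 0.
So w = -2 or w = 9.

w = -2 or w = 9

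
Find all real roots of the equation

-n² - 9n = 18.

n = -6 or n = -3

Bring every term to one side: -n² - 9n - 18 = 0.
Factor: -1(n + 6)(n + 3) = 0.
So n = -6 or n = -3.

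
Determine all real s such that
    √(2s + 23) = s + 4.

Square both sides: 2s + 23 = (s + 4)².
Expand and rearrange: s² + 6s - 7 = 0.
Solving gives s = 1 or s = -7.
Check each candidate in the original equation:
  s = 1: √(25) = 5, while s + 4 = 5 — valid.
  s = -7: √(9) = 3, while s + 4 = -3 — extraneous.

s = 1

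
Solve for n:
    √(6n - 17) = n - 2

n = 3 or n = 7

Square both sides: 6n - 17 = (n - 2)².
Expand and rearrange: n² - 10n + 21 = 0.
Solving gives n = 7 or n = 3.
Check each candidate in the original equation:
  n = 7: √(25) = 5, while n - 2 = 5 — valid.
  n = 3: √(1) = 1, while n - 2 = 1 — valid.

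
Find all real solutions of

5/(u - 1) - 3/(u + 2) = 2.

Multiply both sides by (u - 1)(u + 2):
5(u + 2) - 3(u - 1) = 2(u - 1)(u + 2).
Expand and collect terms: 2u² - 17 = 0.
By the quadratic formula, u = (0 ± √136) / 4, so u ≈ 2.9155 or u ≈ -2.9155.
Neither value makes a denominator zero (u ≠ 1, u ≠ -2), so both are valid.

u = -2.9155 or u = 2.9155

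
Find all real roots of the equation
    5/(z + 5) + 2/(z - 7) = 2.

z = -2.7329 or z = 8.2329

Multiply both sides by (z + 5)(z - 7):
5(z - 7) + 2(z + 5) = 2(z + 5)(z - 7).
Expand and collect terms: 2z² - 11z - 45 = 0.
By the quadratic formula, z = (11 ± √481) / 4, so z ≈ 8.2329 or z ≈ -2.7329.
Neither value makes a denominator zero (z ≠ -5, z ≠ 7), so both are valid.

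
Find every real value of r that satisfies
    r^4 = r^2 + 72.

r = -3 or r = 3

Let u = r^2. The equation becomes u^2 - u - 72 = 0.
Factor: (u - 9)(u + 8) = 0, so u = 9 or u = -8.
r^2 = 9 gives r = +/-3.
r^2 = -8 < 0 has no real solution.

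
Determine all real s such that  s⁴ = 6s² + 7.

Let u = s². The equation becomes u² - 6u - 7 = 0.
Factor: (u + 1)(u - 7) = 0, so u = -1 or u = 7.
s² = -1 < 0 has no real solution.
s² = 7 gives s = ±√(7) ≈ ±2.6458.

s = -2.6458 or s = 2.6458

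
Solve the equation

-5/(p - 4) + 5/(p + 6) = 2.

Multiply both sides by (p - 4)(p + 6):
-5(p + 6) + 5(p - 4) = 2(p - 4)(p + 6).
Expand and collect terms: 2p^2 + 4p + 2 = 0.
This has the repeated root p = -1.
Neither value makes a denominator zero (p != 4, p != -6), so both are valid.

p = -1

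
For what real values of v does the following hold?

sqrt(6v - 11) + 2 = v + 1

v = 2 or v = 6

Isolate the radical: sqrt(6v - 11) = v - 1.
Square both sides: 6v - 11 = (v - 1)^2.
Expand and rearrange: v^2 - 8v + 12 = 0.
Solving gives v = 6 or v = 2.
Check each candidate in the original equation:
  v = 6: sqrt(25) = 5, while v - 1 = 5 — valid.
  v = 2: sqrt(1) = 1, while v - 1 = 1 — valid.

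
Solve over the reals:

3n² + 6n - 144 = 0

Factor: 3(n + 8)(n - 6) = 0.
So n = -8 or n = 6.

n = -8 or n = 6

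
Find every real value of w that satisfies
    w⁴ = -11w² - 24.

No real solutions.

Let u = w². The equation becomes u² + 11u + 24 = 0.
Factor: (u + 3)(u + 8) = 0, so u = -3 or u = -8.
w² = -3 < 0 has no real solution.
w² = -8 < 0 has no real solution.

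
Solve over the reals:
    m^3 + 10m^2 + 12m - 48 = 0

Possible rational roots are divisors of -48. Testing m = -4 gives 0, so (m + 4) is a factor.
Divide: m^3 + 10m^2 + 12m - 48 = (m + 4)(m^2 + 6m - 12).
Apply the quadratic formula to m^2 + 6m - 12 = 0: m = (-6 +/- sqrt(84))/2, i.e. m ~= 1.5826 or m ~= -7.5826.

m = -7.5826 or m = -4 or m = 1.5826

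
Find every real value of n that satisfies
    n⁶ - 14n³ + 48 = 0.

n = 1.8171 or n = 2

Let u = n³. The equation becomes u² - 14u + 48 = 0.
Factor: (u - 8)(u - 6) = 0, so u = 8 or u = 6.
n³ = 8 gives n = 2.
n³ = 6 gives n = ∛(6) ≈ 1.8171.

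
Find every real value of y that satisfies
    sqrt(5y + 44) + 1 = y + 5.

Isolate the radical: sqrt(5y + 44) = y + 4.
Square both sides: 5y + 44 = (y + 4)^2.
Expand and rearrange: y^2 + 3y - 28 = 0.
Solving gives y = 4 or y = -7.
Check each candidate in the original equation:
  y = 4: sqrt(64) = 8, while y + 4 = 8 — valid.
  y = -7: sqrt(9) = 3, while y + 4 = -3 — extraneous.

y = 4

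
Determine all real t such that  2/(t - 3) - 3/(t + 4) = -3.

t = -2.8719 or t = 2.2053

Multiply both sides by (t - 3)(t + 4):
2(t + 4) - 3(t - 3) = -3(t - 3)(t + 4).
Expand and collect terms: -3t^2 - 2t + 19 = 0.
By the quadratic formula, t = (2 +/- sqrt(232)) / -6, so t ~= -2.8719 or t ~= 2.2053.
Neither value makes a denominator zero (t != 3, t != -4), so both are valid.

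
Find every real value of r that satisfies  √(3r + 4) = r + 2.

Square both sides: 3r + 4 = (r + 2)².
Expand and rearrange: r² + r = 0.
Solving gives r = 0 or r = -1.
Check each candidate in the original equation:
  r = 0: √(4) = 2, while r + 2 = 2 — valid.
  r = -1: √(1) = 1, while r + 2 = 1 — valid.

r = -1 or r = 0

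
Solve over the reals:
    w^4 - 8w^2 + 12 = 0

w = -2.4495 or w = -1.4142 or w = 1.4142 or w = 2.4495

Let u = w^2. The equation becomes u^2 - 8u + 12 = 0.
Factor: (u - 6)(u - 2) = 0, so u = 6 or u = 2.
w^2 = 6 gives w = +/-sqrt(6) ~= +/-2.4495.
w^2 = 2 gives w = +/-sqrt(2) ~= +/-1.4142.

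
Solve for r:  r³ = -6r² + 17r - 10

r = -8.217 or r = 1 or r = 1.217

Rearrange: r³ + 6r² - 17r + 10 = 0.
Possible rational roots are divisors of 10. Testing r = 1 gives 0, so (r - 1) is a factor.
Divide: r³ + 6r² - 17r + 10 = (r - 1)(r² + 7r - 10).
Apply the quadratic formula to r² + 7r - 10 = 0: r = (-7 ± √89)/2, i.e. r ≈ 1.217 or r ≈ -8.217.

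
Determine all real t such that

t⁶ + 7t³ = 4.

t = -1.9601 or t = 0.8098

Let u = t³. The equation becomes u² + 7u - 4 = 0.
By the quadratic formula, u = -7/2 + √(65)/2 or u = -√(65)/2 - 7/2.
t³ = -7/2 + √(65)/2 gives t = ∛(-7/2 + √(65)/2) ≈ 0.8098.
t³ = -√(65)/2 - 7/2 gives t = -∛(7/2 + √(65)/2) ≈ -1.9601.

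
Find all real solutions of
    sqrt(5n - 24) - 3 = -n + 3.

n = 5

Isolate the radical: sqrt(5n - 24) = -n + 6.
Square both sides: 5n - 24 = (-n + 6)^2.
Expand and rearrange: n^2 - 17n + 60 = 0.
Solving gives n = 12 or n = 5.
Check each candidate in the original equation:
  n = 12: sqrt(36) = 6, while -n + 6 = -6 — extraneous.
  n = 5: sqrt(1) = 1, while -n + 6 = 1 — valid.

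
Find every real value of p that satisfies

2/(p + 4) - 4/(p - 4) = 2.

Multiply both sides by (p + 4)(p - 4):
2(p - 4) - 4(p + 4) = 2(p + 4)(p - 4).
Expand and collect terms: 2p² + 2p - 8 = 0.
By the quadratic formula, p = (-2 ± √68) / 4, so p ≈ 1.5616 or p ≈ -2.5616.
Neither value makes a denominator zero (p ≠ -4, p ≠ 4), so both are valid.

p = -2.5616 or p = 1.5616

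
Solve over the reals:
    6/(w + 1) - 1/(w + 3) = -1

Multiply both sides by (w + 1)(w + 3):
6(w + 3) - (w + 1) = -(w + 1)(w + 3).
Expand and collect terms: -w² - 9w - 20 = 0.
Factor or apply the quadratic formula: w = -5 or w = -4.
Neither value makes a denominator zero (w ≠ -1, w ≠ -3), so both are valid.

w = -5 or w = -4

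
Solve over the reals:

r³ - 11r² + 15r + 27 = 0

r = -1 or r = 3 or r = 9

Possible rational roots are divisors of 27. Testing r = 3 gives 0, so (r - 3) is a factor.
Divide: r³ - 11r² + 15r + 27 = (r - 3)(r² - 8r - 9).
Factor the quadratic: r = 9 or r = -1.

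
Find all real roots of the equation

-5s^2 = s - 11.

s = -1.5866 or s = 1.3866

Rearrange to standard form: -5s^2 - s + 11 = 0.
Discriminant: (-1)^2 - 4*(-5)*11 = 221.
Quadratic formula: s = (1 +/- sqrt(221)) / (-10).
So s = -sqrt(221)/10 - 1/10 ~= -1.5866 or s = -1/10 + sqrt(221)/10 ~= 1.3866.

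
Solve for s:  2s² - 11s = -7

s = 0.7344 or s = 4.7656

Rearrange to standard form: 2s² - 11s + 7 = 0.
Discriminant: (-11)² − 4·2·7 = 65.
Quadratic formula: s = (11 ± √65) / 4.
So s = √(65)/4 + 11/4 ≈ 4.7656 or s = 11/4 - √(65)/4 ≈ 0.7344.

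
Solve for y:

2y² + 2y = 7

Rearrange to standard form: 2y² + 2y - 7 = 0.
Discriminant: (2)² − 4·2·(-7) = 60.
Quadratic formula: y = (-2 ± √60) / 4.
So y = -1/2 + √(15)/2 ≈ 1.4365 or y = -√(15)/2 - 1/2 ≈ -2.4365.

y = -2.4365 or y = 1.4365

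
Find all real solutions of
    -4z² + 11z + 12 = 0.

Discriminant: (11)² − 4·(-4)·12 = 313.
Quadratic formula: z = (-11 ± √313) / (-8).
So z = 11/8 - √(313)/8 ≈ -0.8365 or z = 11/8 + √(313)/8 ≈ 3.5865.

z = -0.8365 or z = 3.5865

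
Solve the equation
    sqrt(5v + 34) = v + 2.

Square both sides: 5v + 34 = (v + 2)^2.
Expand and rearrange: v^2 - v - 30 = 0.
Solving gives v = 6 or v = -5.
Check each candidate in the original equation:
  v = 6: sqrt(64) = 8, while v + 2 = 8 — valid.
  v = -5: sqrt(9) = 3, while v + 2 = -3 — extraneous.

v = 6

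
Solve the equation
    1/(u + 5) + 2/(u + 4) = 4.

u = -4.8431 or u = -3.4069

Multiply both sides by (u + 5)(u + 4):
(u + 4) + 2(u + 5) = 4(u + 5)(u + 4).
Expand and collect terms: 4u^2 + 33u + 66 = 0.
By the quadratic formula, u = (-33 +/- sqrt(33)) / 8, so u ~= -3.4069 or u ~= -4.8431.
Neither value makes a denominator zero (u != -5, u != -4), so both are valid.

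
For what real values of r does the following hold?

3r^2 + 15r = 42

Bring every term to one side: 3r^2 + 15r - 42 = 0.
Factor: 3(r - 2)(r + 7) = 0.
So r = 2 or r = -7.

r = -7 or r = 2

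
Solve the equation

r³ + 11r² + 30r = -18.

Rearrange: r³ + 11r² + 30r + 18 = 0.
Possible rational roots are divisors of 18. Testing r = -3 gives 0, so (r + 3) is a factor.
Divide: r³ + 11r² + 30r + 18 = (r + 3)(r² + 8r + 6).
Apply the quadratic formula to r² + 8r + 6 = 0: r = (-8 ± √40)/2, i.e. r ≈ -0.8377 or r ≈ -7.1623.

r = -7.1623 or r = -3 or r = -0.8377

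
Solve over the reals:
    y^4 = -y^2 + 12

Let u = y^2. The equation becomes u^2 + u - 12 = 0.
Factor: (u + 4)(u - 3) = 0, so u = -4 or u = 3.
y^2 = -4 < 0 has no real solution.
y^2 = 3 gives y = +/-sqrt(3) ~= +/-1.7321.

y = -1.7321 or y = 1.7321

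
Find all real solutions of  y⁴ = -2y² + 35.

y = -2.2361 or y = 2.2361

Let u = y². The equation becomes u² + 2u - 35 = 0.
Factor: (u + 7)(u - 5) = 0, so u = -7 or u = 5.
y² = -7 < 0 has no real solution.
y² = 5 gives y = ±√(5) ≈ ±2.2361.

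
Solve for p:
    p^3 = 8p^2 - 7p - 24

Rearrange: p^3 - 8p^2 + 7p + 24 = 0.
Possible rational roots are divisors of 24. Testing p = 3 gives 0, so (p - 3) is a factor.
Divide: p^3 - 8p^2 + 7p + 24 = (p - 3)(p^2 - 5p - 8).
Apply the quadratic formula to p^2 - 5p - 8 = 0: p = (5 +/- sqrt(57))/2, i.e. p ~= 6.2749 or p ~= -1.2749.

p = -1.2749 or p = 3 or p = 6.2749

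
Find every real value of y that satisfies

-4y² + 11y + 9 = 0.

y = -0.6599 or y = 3.4099

Discriminant: (11)² − 4·(-4)·9 = 265.
Quadratic formula: y = (-11 ± √265) / (-8).
So y = 11/8 - √(265)/8 ≈ -0.6599 or y = 11/8 + √(265)/8 ≈ 3.4099.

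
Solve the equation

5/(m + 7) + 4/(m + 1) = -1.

Multiply both sides by (m + 7)(m + 1):
5(m + 1) + 4(m + 7) = -(m + 7)(m + 1).
Expand and collect terms: -m^2 - 17m - 40 = 0.
By the quadratic formula, m = (17 +/- sqrt(129)) / -2, so m ~= -14.1789 or m ~= -2.8211.
Neither value makes a denominator zero (m != -7, m != -1), so both are valid.

m = -14.1789 or m = -2.8211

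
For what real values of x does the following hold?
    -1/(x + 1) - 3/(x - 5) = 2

Multiply both sides by (x + 1)(x - 5):
-(x - 5) - 3(x + 1) = 2(x + 1)(x - 5).
Expand and collect terms: 2x^2 - 4x - 12 = 0.
By the quadratic formula, x = (4 +/- sqrt(112)) / 4, so x ~= 3.6458 or x ~= -1.6458.
Neither value makes a denominator zero (x != -1, x != 5), so both are valid.

x = -1.6458 or x = 3.6458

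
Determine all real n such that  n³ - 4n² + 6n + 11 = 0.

Possible rational roots are divisors of 11. Testing n = -1 gives 0, so (n + 1) is a factor.
Divide: n³ - 4n² + 6n + 11 = (n + 1)(n² - 5n + 11).
The quadratic n² - 5n + 11 has discriminant -19 < 0, so no further real roots.

n = -1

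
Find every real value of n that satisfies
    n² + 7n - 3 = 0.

n = -7.4051 or n = 0.4051

Discriminant: (7)² − 4·1·(-3) = 61.
Quadratic formula: n = (-7 ± √61) / 2.
So n = -7/2 + √(61)/2 ≈ 0.4051 or n = -√(61)/2 - 7/2 ≈ -7.4051.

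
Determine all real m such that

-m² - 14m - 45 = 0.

m = -9 or m = -5

Factor: -1(m + 5)(m + 9) = 0.
So m = -5 or m = -9.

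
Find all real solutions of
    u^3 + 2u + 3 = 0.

Possible rational roots are divisors of 3. Testing u = -1 gives 0, so (u + 1) is a factor.
Divide: u^3 + 2u + 3 = (u + 1)(u^2 - u + 3).
The quadratic u^2 - u + 3 has discriminant -11 < 0, so no further real roots.

u = -1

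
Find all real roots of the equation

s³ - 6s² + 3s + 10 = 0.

Possible rational roots are divisors of 10. Testing s = 5 gives 0, so (s - 5) is a factor.
Divide: s³ - 6s² + 3s + 10 = (s - 5)(s² - s - 2).
Factor the quadratic: s = 2 or s = -1.

s = -1 or s = 2 or s = 5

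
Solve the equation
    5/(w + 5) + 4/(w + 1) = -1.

w = -12.6235 or w = -2.3765

Multiply both sides by (w + 5)(w + 1):
5(w + 1) + 4(w + 5) = -(w + 5)(w + 1).
Expand and collect terms: -w^2 - 15w - 30 = 0.
By the quadratic formula, w = (15 +/- sqrt(105)) / -2, so w ~= -12.6235 or w ~= -2.3765.
Neither value makes a denominator zero (w != -5, w != -1), so both are valid.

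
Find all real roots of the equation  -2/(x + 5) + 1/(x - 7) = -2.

x = -3.9522 or x = 6.4522

Multiply both sides by (x + 5)(x - 7):
-2(x - 7) + (x + 5) = -2(x + 5)(x - 7).
Expand and collect terms: -2x² + 5x + 51 = 0.
By the quadratic formula, x = (-5 ± √433) / -4, so x ≈ -3.9522 or x ≈ 6.4522.
Neither value makes a denominator zero (x ≠ -5, x ≠ 7), so both are valid.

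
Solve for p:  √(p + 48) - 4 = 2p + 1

Isolate the radical: √(p + 48) = 2p + 5.
Square both sides: p + 48 = (2p + 5)².
Expand and rearrange: 4p² + 19p - 23 = 0.
Solving gives p = 1 or p = -5.75.
Check each candidate in the original equation:
  p = 1: √(49) = 7, while 2p + 5 = 7 — valid.
  p = -5.75: √(42.25) = 6.5, while 2p + 5 = -6.5 — extraneous.

p = 1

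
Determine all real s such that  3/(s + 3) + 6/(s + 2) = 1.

Multiply both sides by (s + 3)(s + 2):
3(s + 2) + 6(s + 3) = (s + 3)(s + 2).
Expand and collect terms: s^2 - 4s - 18 = 0.
By the quadratic formula, s = (4 +/- sqrt(88)) / 2, so s ~= 6.6904 or s ~= -2.6904.
Neither value makes a denominator zero (s != -3, s != -2), so both are valid.

s = -2.6904 or s = 6.6904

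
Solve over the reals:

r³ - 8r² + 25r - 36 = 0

Possible rational roots are divisors of -36. Testing r = 4 gives 0, so (r - 4) is a factor.
Divide: r³ - 8r² + 25r - 36 = (r - 4)(r² - 4r + 9).
The quadratic r² - 4r + 9 has discriminant -20 < 0, so no further real roots.

r = 4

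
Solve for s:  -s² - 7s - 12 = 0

Factor: -1(s + 4)(s + 3) = 0.
So s = -4 or s = -3.

s = -4 or s = -3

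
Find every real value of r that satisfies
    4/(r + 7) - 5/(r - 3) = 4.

Multiply both sides by (r + 7)(r - 3):
4(r - 3) - 5(r + 7) = 4(r + 7)(r - 3).
Expand and collect terms: 4r² + 17r - 37 = 0.
By the quadratic formula, r = (-17 ± √881) / 8, so r ≈ 1.5852 or r ≈ -5.8352.
Neither value makes a denominator zero (r ≠ -7, r ≠ 3), so both are valid.

r = -5.8352 or r = 1.5852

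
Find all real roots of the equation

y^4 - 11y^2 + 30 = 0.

y = -2.4495 or y = -2.2361 or y = 2.2361 or y = 2.4495

Let u = y^2. The equation becomes u^2 - 11u + 30 = 0.
Factor: (u - 6)(u - 5) = 0, so u = 6 or u = 5.
y^2 = 6 gives y = +/-sqrt(6) ~= +/-2.4495.
y^2 = 5 gives y = +/-sqrt(5) ~= +/-2.2361.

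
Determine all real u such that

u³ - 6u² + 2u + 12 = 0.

u = -1.1623 or u = 2 or u = 5.1623

Possible rational roots are divisors of 12. Testing u = 2 gives 0, so (u - 2) is a factor.
Divide: u³ - 6u² + 2u + 12 = (u - 2)(u² - 4u - 6).
Apply the quadratic formula to u² - 4u - 6 = 0: u = (4 ± √40)/2, i.e. u ≈ 5.1623 or u ≈ -1.1623.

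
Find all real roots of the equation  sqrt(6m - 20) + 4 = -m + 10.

Isolate the radical: sqrt(6m - 20) = -m + 6.
Square both sides: 6m - 20 = (-m + 6)^2.
Expand and rearrange: m^2 - 18m + 56 = 0.
Solving gives m = 14 or m = 4.
Check each candidate in the original equation:
  m = 14: sqrt(64) = 8, while -m + 6 = -8 — extraneous.
  m = 4: sqrt(4) = 2, while -m + 6 = 2 — valid.

m = 4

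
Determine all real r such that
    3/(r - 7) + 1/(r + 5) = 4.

r = -4.765 or r = 7.765

Multiply both sides by (r - 7)(r + 5):
3(r + 5) + (r - 7) = 4(r - 7)(r + 5).
Expand and collect terms: 4r² - 12r - 148 = 0.
By the quadratic formula, r = (12 ± √2512) / 8, so r ≈ 7.765 or r ≈ -4.765.
Neither value makes a denominator zero (r ≠ 7, r ≠ -5), so both are valid.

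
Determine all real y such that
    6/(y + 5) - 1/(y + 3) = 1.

Multiply both sides by (y + 5)(y + 3):
6(y + 3) - (y + 5) = (y + 5)(y + 3).
Expand and collect terms: y^2 + 3y + 2 = 0.
Factor or apply the quadratic formula: y = -1 or y = -2.
Neither value makes a denominator zero (y != -5, y != -3), so both are valid.

y = -2 or y = -1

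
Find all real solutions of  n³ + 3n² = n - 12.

Rearrange: n³ + 3n² - n + 12 = 0.
Possible rational roots are divisors of 12. Testing n = -4 gives 0, so (n + 4) is a factor.
Divide: n³ + 3n² - n + 12 = (n + 4)(n² - n + 3).
The quadratic n² - n + 3 has discriminant -11 < 0, so no further real roots.

n = -4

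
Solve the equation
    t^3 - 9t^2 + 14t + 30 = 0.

t = -1.1623 or t = 5 or t = 5.1623

Possible rational roots are divisors of 30. Testing t = 5 gives 0, so (t - 5) is a factor.
Divide: t^3 - 9t^2 + 14t + 30 = (t - 5)(t^2 - 4t - 6).
Apply the quadratic formula to t^2 - 4t - 6 = 0: t = (4 +/- sqrt(40))/2, i.e. t ~= 5.1623 or t ~= -1.1623.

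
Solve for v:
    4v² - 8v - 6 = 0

Discriminant: (-8)² − 4·4·(-6) = 160.
Quadratic formula: v = (8 ± √160) / 8.
So v = 1 + √(10)/2 ≈ 2.5811 or v = 1 - √(10)/2 ≈ -0.5811.

v = -0.5811 or v = 2.5811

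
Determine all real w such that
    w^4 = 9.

Let u = w^2. The equation becomes u^2 - 9 = 0.
Factor: (u + 3)(u - 3) = 0, so u = -3 or u = 3.
w^2 = -3 < 0 has no real solution.
w^2 = 3 gives w = +/-sqrt(3) ~= +/-1.7321.

w = -1.7321 or w = 1.7321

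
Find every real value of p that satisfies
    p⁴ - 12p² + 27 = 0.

Let u = p². The equation becomes u² - 12u + 27 = 0.
Factor: (u - 3)(u - 9) = 0, so u = 3 or u = 9.
p² = 3 gives p = ±√(3) ≈ ±1.7321.
p² = 9 gives p = ±3.

p = -3 or p = -1.7321 or p = 1.7321 or p = 3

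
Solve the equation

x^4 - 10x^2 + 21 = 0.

Let u = x^2. The equation becomes u^2 - 10u + 21 = 0.
Factor: (u - 7)(u - 3) = 0, so u = 7 or u = 3.
x^2 = 7 gives x = +/-sqrt(7) ~= +/-2.6458.
x^2 = 3 gives x = +/-sqrt(3) ~= +/-1.7321.

x = -2.6458 or x = -1.7321 or x = 1.7321 or x = 2.6458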